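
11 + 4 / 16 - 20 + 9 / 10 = -157 / 20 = -7.85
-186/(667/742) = -138012/667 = -206.91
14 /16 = 7 /8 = 0.88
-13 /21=-0.62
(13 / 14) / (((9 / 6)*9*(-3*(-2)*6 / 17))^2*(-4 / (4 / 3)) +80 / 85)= -3757 / 9916424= -0.00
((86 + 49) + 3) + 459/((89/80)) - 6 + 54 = 53274/89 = 598.58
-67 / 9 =-7.44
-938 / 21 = -134 / 3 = -44.67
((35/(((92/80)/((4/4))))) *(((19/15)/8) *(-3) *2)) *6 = -3990/23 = -173.48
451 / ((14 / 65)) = 2093.93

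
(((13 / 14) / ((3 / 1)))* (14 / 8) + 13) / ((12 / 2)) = 325 / 144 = 2.26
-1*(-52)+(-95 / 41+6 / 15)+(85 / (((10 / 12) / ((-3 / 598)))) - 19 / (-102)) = 311088341 / 6252090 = 49.76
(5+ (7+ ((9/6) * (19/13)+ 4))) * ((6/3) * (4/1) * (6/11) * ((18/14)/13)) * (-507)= -27864/7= -3980.57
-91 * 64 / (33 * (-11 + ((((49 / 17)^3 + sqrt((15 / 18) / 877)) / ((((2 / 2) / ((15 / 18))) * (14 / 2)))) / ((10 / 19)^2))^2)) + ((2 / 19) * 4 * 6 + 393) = 26210931740336569177803477414297600 * sqrt(26310) / 795837856333844286563495600387778413339 + 5952604139293814382597719174364673697663385 / 15120919270343041444706416407367789853441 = 393.67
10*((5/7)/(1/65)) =3250/7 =464.29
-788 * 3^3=-21276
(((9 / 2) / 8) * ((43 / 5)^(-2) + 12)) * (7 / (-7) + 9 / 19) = -999585 / 281048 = -3.56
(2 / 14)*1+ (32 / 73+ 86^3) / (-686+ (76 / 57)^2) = -1462387013 / 1573369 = -929.46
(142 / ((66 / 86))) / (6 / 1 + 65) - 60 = -1894 / 33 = -57.39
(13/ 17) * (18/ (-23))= -234/ 391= -0.60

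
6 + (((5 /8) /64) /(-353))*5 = 1084391 /180736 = 6.00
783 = 783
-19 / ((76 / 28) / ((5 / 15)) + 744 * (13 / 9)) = -399 / 22739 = -0.02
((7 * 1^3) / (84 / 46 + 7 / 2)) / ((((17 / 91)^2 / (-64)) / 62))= -149432.96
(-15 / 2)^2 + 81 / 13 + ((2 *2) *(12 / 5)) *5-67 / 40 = 56579 / 520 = 108.81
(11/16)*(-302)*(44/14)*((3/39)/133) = -18271/48412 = -0.38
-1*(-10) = 10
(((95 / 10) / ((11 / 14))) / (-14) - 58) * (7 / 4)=-9065 / 88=-103.01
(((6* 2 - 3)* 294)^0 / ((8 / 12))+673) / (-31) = -1349 / 62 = -21.76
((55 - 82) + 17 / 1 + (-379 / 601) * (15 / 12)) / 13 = -0.83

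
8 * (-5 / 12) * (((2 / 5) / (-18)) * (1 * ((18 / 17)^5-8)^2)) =179334830453888 / 54431835312123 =3.29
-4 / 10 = -2 / 5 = -0.40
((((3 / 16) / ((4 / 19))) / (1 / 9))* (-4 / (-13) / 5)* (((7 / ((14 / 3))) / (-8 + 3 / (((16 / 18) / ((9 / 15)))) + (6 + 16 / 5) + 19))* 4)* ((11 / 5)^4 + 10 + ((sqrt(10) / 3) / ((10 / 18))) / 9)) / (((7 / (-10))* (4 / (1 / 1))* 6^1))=-824391 / 3111500 - 171* sqrt(10) / 323596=-0.27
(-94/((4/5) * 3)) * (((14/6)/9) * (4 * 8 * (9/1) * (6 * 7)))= -368480/3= -122826.67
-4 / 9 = -0.44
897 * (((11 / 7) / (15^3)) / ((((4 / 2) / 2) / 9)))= 3289 / 875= 3.76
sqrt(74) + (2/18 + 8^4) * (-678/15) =-1666298/9 + sqrt(74) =-185135.62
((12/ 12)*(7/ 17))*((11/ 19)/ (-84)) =-11/ 3876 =-0.00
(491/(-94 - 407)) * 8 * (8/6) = -15712/1503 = -10.45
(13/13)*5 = 5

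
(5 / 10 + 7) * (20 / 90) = 5 / 3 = 1.67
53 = 53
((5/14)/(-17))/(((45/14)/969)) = -19/3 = -6.33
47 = 47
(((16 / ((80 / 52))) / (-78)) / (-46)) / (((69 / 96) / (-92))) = -128 / 345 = -0.37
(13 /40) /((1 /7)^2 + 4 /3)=1911 /7960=0.24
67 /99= 0.68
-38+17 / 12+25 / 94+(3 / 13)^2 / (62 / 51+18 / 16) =-3303782777 / 91026780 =-36.29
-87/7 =-12.43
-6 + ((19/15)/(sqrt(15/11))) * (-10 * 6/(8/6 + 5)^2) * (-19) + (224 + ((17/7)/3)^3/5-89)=12 * sqrt(165)/5 + 5978258/46305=159.93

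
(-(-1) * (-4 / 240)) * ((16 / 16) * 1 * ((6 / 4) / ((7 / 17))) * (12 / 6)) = -17 / 140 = -0.12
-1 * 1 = -1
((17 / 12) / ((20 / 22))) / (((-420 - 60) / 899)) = -168113 / 57600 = -2.92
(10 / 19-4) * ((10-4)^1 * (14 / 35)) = -792 / 95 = -8.34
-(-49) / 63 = 7 / 9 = 0.78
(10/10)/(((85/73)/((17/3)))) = 4.87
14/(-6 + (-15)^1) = -2/3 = -0.67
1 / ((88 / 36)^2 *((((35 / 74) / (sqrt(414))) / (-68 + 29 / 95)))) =-57821121 *sqrt(46) / 804650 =-487.37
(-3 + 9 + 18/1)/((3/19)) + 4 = 156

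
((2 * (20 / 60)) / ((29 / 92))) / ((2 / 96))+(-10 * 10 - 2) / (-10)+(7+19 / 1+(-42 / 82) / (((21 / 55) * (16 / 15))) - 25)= 10602039 / 95120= 111.46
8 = 8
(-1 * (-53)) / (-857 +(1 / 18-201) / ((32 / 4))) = -0.06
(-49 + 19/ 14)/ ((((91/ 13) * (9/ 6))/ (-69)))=15341/ 49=313.08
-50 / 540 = -5 / 54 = -0.09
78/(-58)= -39/29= -1.34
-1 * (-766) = 766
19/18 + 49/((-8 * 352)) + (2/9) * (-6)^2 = 229063/25344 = 9.04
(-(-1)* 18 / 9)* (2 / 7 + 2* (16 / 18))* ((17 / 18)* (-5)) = -11050 / 567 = -19.49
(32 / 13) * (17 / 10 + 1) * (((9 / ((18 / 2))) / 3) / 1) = 2.22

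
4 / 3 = 1.33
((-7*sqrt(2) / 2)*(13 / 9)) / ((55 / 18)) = -91*sqrt(2) / 55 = -2.34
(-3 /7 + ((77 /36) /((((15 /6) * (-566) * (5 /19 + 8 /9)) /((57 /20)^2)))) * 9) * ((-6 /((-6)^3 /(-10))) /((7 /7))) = 545827027 /3746467200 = 0.15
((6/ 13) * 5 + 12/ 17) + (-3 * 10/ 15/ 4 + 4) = 2879/ 442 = 6.51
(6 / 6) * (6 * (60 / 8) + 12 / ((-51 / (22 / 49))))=37397 / 833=44.89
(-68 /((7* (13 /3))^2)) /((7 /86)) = -52632 /57967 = -0.91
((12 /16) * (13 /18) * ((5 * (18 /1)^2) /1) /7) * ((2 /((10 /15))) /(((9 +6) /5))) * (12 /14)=5265 /49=107.45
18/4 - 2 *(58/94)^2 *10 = -13759/4418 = -3.11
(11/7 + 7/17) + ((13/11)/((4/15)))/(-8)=59867/41888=1.43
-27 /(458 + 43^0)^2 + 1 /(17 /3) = 1376 /7803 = 0.18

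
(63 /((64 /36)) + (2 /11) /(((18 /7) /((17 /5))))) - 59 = -184711 /7920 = -23.32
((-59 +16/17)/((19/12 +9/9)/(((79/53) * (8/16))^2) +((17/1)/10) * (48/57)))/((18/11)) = -2145687005/367840322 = -5.83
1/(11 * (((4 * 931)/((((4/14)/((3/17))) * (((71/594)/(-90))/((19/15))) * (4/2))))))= -1207/14563070676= -0.00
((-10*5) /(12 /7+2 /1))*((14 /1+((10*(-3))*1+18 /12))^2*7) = -1030225 /52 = -19812.02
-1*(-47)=47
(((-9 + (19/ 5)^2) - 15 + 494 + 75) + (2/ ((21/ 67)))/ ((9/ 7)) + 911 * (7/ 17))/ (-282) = -10780999/ 3235950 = -3.33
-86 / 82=-43 / 41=-1.05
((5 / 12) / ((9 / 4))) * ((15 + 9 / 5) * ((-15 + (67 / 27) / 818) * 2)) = -9274244 / 99387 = -93.31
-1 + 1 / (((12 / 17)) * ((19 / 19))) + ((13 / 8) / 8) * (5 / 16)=1475 / 3072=0.48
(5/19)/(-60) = -0.00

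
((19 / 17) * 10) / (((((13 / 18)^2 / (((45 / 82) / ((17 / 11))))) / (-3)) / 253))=-11564199900 / 2002481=-5774.94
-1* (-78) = 78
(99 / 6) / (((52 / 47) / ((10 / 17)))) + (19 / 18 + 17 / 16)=346585 / 31824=10.89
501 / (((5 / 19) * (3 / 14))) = 44422 / 5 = 8884.40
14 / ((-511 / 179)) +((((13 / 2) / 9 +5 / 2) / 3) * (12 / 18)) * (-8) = -62870 / 5913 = -10.63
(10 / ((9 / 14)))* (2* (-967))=-30084.44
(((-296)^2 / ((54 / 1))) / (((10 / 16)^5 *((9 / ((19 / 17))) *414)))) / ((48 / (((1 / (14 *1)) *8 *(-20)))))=-13637255168 / 11223410625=-1.22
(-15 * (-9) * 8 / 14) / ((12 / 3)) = 135 / 7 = 19.29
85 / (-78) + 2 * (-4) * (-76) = 47339 / 78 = 606.91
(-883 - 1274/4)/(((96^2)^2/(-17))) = 1513/6291456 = 0.00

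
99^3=970299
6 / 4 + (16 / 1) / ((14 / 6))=117 / 14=8.36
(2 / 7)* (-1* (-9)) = 18 / 7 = 2.57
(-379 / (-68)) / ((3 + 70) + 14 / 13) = 4927 / 65484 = 0.08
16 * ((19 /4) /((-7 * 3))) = -76 /21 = -3.62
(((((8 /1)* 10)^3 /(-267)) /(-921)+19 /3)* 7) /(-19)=-14485877 /4672233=-3.10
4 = 4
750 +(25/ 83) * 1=62275/ 83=750.30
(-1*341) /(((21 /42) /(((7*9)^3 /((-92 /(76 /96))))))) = 540018171 /368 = 1467440.68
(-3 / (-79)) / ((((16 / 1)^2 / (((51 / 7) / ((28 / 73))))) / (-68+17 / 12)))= -2974677 / 15855616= -0.19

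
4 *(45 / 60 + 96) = 387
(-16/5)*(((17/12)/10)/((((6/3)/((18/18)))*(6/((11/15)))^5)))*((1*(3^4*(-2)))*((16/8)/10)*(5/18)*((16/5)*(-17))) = -46543739/15377343750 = -0.00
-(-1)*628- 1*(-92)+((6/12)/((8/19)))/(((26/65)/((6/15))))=11539/16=721.19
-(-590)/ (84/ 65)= 19175/ 42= 456.55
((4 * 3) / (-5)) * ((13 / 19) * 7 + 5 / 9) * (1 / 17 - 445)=27653984 / 4845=5707.74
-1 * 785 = -785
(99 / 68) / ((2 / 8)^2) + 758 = 13282 / 17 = 781.29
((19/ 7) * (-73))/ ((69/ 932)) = -1292684/ 483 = -2676.36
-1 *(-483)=483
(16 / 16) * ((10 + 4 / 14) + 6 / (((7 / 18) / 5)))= 612 / 7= 87.43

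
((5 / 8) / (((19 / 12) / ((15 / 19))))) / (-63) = -0.00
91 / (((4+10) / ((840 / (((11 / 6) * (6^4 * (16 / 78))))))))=5915 / 528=11.20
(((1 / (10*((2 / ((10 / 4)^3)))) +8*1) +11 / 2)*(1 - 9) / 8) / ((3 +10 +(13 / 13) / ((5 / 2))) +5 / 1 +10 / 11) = -25135 / 33984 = -0.74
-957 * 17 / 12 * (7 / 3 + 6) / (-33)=12325 / 36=342.36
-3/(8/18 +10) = -27/94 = -0.29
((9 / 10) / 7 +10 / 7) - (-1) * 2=249 / 70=3.56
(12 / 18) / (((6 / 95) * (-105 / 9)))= -19 / 21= -0.90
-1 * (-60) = 60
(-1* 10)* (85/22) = -425/11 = -38.64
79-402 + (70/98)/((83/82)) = -187253/581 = -322.29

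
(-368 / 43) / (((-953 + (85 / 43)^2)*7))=1978 / 1535513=0.00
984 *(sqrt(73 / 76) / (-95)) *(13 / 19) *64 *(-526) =215314944 *sqrt(1387) / 34295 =233819.97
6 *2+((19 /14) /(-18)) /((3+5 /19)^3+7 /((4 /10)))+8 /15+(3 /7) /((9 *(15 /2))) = 1132288859 /90306846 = 12.54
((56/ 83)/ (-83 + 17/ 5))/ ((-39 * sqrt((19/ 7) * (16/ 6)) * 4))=35 * sqrt(798)/ 48956388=0.00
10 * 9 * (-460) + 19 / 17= -703781 / 17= -41398.88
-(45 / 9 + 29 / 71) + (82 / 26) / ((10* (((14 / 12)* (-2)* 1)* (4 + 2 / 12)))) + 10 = 3682051 / 807625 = 4.56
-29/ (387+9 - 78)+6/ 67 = -35/ 21306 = -0.00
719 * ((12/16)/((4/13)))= 28041/16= 1752.56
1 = 1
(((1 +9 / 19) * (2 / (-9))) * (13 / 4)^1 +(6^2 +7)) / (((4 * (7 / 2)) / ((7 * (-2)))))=-7171 / 171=-41.94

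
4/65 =0.06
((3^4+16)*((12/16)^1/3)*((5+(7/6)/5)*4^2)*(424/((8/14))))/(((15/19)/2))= 858793768/225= 3816861.19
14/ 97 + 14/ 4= 707/ 194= 3.64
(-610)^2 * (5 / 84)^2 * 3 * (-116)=-67443125 / 147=-458796.77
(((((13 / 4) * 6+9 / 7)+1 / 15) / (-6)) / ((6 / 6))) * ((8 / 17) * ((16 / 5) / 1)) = -140128 / 26775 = -5.23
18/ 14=9/ 7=1.29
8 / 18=4 / 9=0.44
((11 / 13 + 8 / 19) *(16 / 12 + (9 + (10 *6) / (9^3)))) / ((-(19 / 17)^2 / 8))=-1831573336 / 21667581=-84.53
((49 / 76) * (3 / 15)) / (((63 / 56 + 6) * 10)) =49 / 27075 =0.00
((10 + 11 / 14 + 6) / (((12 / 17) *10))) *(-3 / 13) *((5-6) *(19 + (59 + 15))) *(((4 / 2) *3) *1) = 222921 / 728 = 306.21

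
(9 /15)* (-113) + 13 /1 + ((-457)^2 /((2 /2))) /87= 1020407 /435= 2345.76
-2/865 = -0.00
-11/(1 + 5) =-11/6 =-1.83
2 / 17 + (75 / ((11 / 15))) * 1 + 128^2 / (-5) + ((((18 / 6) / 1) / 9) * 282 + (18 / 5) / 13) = -37439013 / 12155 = -3080.13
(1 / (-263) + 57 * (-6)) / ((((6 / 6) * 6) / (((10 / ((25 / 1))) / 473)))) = -8177 / 169635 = -0.05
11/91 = 0.12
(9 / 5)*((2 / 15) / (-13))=-6 / 325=-0.02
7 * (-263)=-1841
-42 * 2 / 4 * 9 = -189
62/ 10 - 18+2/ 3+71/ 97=-15134/ 1455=-10.40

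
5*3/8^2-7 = -433/64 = -6.77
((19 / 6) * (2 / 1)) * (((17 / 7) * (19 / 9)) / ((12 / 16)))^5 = 68401585622033408 / 723486239847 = 94544.42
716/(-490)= -1.46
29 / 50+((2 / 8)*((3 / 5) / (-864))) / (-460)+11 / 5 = 7365889 / 2649600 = 2.78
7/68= 0.10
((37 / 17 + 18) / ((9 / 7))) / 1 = 2401 / 153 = 15.69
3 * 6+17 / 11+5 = 270 / 11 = 24.55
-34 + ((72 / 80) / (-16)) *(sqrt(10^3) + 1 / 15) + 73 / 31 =-784893 / 24800 - 9 *sqrt(10) / 16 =-33.43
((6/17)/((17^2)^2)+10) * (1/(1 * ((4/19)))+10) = 147.50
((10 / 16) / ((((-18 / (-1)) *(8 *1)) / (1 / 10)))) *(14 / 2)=7 / 2304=0.00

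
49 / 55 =0.89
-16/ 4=-4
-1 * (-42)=42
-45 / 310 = -0.15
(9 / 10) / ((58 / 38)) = 171 / 290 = 0.59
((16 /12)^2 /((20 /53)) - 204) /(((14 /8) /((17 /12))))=-161.33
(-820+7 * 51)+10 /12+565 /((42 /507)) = 133522 /21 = 6358.19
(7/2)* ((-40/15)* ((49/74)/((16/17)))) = -6.57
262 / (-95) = -262 / 95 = -2.76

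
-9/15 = -3/5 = -0.60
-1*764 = -764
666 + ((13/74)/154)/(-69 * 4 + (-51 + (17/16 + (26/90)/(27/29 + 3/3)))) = 445075940862/668282197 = 666.00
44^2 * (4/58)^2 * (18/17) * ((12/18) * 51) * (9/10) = 1254528/4205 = 298.34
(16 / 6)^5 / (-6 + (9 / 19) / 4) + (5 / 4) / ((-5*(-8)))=-79583155 / 3475872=-22.90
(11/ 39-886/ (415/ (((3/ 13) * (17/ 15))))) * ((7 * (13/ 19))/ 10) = -156527/ 1182750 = -0.13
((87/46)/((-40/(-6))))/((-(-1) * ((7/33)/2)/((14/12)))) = 2871/920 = 3.12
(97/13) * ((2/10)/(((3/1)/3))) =97/65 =1.49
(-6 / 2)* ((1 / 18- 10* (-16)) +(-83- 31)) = -829 / 6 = -138.17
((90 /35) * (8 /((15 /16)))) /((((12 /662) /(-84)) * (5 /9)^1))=-4575744 /25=-183029.76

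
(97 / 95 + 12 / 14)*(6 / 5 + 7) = 51209 / 3325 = 15.40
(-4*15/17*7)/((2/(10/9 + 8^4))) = -2581180/51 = -50611.37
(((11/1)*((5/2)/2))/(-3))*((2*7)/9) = -385/54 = -7.13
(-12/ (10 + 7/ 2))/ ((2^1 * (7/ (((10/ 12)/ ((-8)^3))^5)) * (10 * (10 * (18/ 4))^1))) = 125/ 77563807532341788672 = 0.00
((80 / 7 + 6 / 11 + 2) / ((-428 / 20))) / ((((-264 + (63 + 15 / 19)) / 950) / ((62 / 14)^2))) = 23330437250 / 383929161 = 60.77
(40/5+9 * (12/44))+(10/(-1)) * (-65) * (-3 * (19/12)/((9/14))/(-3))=478580/297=1611.38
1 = 1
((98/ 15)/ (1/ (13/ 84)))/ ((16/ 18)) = 91/ 80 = 1.14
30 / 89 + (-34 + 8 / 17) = -50220 / 1513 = -33.19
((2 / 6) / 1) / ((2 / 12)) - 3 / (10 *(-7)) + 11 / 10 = 22 / 7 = 3.14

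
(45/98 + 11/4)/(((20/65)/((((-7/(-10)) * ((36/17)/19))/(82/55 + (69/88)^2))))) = 4190472/10843889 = 0.39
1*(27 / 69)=9 / 23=0.39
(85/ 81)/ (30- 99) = -85/ 5589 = -0.02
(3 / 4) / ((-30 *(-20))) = 1 / 800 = 0.00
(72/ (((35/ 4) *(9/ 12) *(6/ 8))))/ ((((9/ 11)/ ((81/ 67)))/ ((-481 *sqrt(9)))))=-73142784/ 2345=-31190.95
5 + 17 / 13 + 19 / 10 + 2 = 1327 / 130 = 10.21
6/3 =2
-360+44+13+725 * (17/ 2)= 11719/ 2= 5859.50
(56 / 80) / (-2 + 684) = 7 / 6820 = 0.00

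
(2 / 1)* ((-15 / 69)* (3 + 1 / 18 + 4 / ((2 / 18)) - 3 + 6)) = -3785 / 207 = -18.29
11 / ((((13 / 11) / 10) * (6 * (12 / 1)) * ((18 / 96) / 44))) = 303.36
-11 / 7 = -1.57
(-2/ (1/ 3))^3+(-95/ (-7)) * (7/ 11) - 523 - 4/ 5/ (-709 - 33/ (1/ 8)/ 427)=-12171772402/ 16665385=-730.36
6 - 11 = -5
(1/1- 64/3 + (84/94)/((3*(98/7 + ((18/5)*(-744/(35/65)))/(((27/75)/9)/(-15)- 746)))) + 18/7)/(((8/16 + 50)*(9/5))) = -3544764470900/18155753164017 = -0.20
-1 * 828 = -828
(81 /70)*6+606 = 21453 /35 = 612.94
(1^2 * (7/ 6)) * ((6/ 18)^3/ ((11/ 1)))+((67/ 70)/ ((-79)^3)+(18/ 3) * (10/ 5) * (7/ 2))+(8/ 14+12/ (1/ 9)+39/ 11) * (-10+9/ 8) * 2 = -17115661899407/ 8785954980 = -1948.07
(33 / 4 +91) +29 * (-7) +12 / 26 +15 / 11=-58301 / 572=-101.92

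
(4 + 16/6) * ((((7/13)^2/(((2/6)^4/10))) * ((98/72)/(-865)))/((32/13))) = -36015/35984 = -1.00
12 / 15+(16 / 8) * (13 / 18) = 101 / 45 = 2.24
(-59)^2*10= 34810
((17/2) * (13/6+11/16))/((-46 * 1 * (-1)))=2329/4416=0.53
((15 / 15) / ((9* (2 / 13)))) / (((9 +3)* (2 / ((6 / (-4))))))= -13 / 288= -0.05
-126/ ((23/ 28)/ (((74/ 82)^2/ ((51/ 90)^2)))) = -4346848800/ 11173607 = -389.03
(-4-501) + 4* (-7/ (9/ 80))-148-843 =-1744.89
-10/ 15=-2/ 3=-0.67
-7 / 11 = -0.64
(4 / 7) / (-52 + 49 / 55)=-220 / 19677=-0.01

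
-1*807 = -807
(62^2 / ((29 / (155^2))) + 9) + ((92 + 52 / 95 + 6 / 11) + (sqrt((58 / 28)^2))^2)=18916189017413 / 5939780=3184661.56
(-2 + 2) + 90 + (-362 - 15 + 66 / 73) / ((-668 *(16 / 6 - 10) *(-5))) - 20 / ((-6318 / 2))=305083536847 / 3389000472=90.02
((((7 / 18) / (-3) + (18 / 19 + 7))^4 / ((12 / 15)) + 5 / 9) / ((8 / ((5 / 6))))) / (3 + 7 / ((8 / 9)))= 103491753533228425 / 2313768676917888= 44.73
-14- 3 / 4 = -59 / 4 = -14.75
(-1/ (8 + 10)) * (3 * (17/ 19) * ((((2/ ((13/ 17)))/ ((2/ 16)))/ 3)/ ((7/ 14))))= -4624/ 2223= -2.08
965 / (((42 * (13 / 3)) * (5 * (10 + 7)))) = 193 / 3094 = 0.06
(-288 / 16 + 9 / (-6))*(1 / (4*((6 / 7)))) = -5.69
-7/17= -0.41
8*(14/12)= 28/3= 9.33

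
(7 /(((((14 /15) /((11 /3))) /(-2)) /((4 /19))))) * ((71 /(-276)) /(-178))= -0.02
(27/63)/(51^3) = 1/309519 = 0.00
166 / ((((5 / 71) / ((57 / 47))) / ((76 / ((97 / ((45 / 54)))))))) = 8509492 / 4559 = 1866.53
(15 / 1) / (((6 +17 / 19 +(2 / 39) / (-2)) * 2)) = 1.09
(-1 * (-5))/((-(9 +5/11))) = -55/104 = -0.53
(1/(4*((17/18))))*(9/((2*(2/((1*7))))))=567/136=4.17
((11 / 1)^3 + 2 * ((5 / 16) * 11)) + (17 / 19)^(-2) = 3096055 / 2312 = 1339.12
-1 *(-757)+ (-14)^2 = 953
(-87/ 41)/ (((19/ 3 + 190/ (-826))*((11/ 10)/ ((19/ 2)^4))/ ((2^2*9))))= -92677.49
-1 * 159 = -159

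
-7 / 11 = -0.64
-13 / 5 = -2.60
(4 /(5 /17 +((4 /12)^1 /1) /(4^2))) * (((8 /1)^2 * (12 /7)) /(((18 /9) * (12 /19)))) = 1103.12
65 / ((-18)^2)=65 / 324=0.20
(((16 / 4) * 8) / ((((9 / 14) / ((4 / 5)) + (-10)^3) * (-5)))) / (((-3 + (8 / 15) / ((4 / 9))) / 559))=-1001728 / 503595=-1.99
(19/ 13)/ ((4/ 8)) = 2.92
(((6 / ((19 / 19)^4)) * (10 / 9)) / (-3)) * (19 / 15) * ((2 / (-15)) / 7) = 152 / 2835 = 0.05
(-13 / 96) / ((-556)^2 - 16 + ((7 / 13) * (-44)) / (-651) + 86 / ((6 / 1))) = -5239 / 11959790496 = -0.00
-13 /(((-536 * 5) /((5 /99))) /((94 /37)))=611 /981684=0.00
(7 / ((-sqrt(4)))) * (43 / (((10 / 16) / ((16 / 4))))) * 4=-19264 / 5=-3852.80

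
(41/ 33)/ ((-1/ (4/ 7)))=-164/ 231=-0.71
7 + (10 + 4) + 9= 30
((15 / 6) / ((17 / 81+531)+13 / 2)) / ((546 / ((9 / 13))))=1215 / 206099894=0.00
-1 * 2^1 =-2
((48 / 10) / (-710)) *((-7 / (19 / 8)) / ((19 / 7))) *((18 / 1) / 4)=21168 / 640775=0.03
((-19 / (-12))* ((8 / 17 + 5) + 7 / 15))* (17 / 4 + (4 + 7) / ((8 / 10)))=14383 / 85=169.21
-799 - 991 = -1790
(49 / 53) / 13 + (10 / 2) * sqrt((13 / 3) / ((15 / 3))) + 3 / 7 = 2410 / 4823 + sqrt(195) / 3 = 5.15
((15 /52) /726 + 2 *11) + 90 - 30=1031893 /12584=82.00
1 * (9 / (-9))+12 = 11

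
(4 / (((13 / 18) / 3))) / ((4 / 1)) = 54 / 13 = 4.15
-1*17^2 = -289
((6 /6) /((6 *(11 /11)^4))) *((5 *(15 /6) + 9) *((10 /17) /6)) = 215 /612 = 0.35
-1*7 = -7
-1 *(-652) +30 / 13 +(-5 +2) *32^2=-31430 / 13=-2417.69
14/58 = 7/29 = 0.24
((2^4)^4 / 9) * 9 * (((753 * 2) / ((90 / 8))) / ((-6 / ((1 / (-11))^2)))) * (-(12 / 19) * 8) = 61056.71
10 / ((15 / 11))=22 / 3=7.33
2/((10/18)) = 18/5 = 3.60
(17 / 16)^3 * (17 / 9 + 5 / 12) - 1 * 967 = -142182173 / 147456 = -964.23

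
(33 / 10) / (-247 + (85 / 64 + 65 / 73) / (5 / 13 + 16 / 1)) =-165856 / 12407265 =-0.01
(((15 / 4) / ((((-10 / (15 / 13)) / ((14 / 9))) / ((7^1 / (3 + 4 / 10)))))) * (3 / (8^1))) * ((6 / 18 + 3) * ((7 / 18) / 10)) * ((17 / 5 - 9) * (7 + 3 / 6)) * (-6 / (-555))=12005 / 392496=0.03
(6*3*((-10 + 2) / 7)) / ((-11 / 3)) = 432 / 77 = 5.61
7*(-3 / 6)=-7 / 2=-3.50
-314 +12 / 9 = -938 / 3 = -312.67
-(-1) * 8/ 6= 4/ 3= 1.33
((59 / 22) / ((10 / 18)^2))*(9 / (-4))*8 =-43011 / 275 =-156.40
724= 724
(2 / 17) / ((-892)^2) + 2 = 2.00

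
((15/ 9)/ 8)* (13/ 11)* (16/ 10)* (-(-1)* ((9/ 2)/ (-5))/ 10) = -39/ 1100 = -0.04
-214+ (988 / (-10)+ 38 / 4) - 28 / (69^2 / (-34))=-14430593 / 47610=-303.10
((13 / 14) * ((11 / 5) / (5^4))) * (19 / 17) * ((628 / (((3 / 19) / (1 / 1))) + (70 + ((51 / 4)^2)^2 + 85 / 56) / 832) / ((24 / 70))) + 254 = 26032896359381 / 87736320000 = 296.72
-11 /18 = -0.61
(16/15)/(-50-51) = -16/1515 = -0.01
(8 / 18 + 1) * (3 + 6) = 13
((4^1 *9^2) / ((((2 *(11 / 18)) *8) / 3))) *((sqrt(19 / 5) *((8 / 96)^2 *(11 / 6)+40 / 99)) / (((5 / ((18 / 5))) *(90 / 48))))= 962523 *sqrt(95) / 302500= 31.01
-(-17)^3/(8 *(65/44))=54043/130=415.72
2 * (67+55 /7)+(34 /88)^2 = 2030951 /13552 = 149.86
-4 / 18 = -2 / 9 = -0.22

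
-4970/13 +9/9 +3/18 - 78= -35813/78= -459.14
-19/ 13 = -1.46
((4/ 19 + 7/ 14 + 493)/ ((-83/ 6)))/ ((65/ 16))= -8.79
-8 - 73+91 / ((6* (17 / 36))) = -831 / 17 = -48.88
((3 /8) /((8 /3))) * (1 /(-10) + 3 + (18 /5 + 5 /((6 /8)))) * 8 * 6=711 /8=88.88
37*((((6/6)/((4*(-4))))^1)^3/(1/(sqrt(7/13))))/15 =-37*sqrt(91)/798720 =-0.00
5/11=0.45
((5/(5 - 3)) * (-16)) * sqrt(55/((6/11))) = -220 * sqrt(30)/3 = -401.66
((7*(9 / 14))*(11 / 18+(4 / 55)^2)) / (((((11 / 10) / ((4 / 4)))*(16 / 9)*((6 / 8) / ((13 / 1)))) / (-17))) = -22252269 / 53240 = -417.96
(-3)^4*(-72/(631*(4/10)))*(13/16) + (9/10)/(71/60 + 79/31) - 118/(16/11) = -5533787/55528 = -99.66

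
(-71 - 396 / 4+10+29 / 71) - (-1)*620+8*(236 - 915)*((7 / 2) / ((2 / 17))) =-11441053 / 71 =-161141.59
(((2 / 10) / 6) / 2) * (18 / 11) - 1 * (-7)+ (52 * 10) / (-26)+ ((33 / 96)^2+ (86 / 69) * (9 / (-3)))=-21494807 / 1295360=-16.59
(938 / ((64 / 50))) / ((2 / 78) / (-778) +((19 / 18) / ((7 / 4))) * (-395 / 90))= -33619315275 / 121450424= -276.82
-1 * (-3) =3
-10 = -10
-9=-9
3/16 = 0.19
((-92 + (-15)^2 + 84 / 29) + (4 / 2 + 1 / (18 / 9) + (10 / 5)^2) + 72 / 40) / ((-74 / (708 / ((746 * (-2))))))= 7401609 / 8004580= 0.92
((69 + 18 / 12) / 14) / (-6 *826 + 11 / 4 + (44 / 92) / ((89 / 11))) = -96209 / 94632363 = -0.00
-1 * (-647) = 647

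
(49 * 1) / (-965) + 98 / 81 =90601 / 78165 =1.16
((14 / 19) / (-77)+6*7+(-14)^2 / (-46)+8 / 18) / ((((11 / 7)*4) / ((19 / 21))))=825761 / 150282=5.49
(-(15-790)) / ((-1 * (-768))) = 775 / 768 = 1.01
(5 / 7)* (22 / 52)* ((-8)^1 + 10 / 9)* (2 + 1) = -1705 / 273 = -6.25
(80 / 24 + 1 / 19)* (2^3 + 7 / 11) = 965 / 33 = 29.24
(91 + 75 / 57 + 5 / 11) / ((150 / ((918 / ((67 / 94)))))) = 278852598 / 350075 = 796.55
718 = 718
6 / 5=1.20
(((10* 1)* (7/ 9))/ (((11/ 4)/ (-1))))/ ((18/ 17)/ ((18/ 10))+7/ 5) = -23800/ 16731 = -1.42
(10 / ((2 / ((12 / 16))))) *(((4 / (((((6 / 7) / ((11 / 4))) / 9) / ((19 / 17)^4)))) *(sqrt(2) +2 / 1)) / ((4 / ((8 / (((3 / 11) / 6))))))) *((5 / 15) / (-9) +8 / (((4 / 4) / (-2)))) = -238976785355 / 250563 - 238976785355 *sqrt(2) / 501126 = -1628168.93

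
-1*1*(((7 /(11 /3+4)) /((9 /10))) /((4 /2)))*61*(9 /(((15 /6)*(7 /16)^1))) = -5856 /23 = -254.61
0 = 0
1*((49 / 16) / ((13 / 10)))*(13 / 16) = 1.91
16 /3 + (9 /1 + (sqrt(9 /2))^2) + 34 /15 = 211 /10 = 21.10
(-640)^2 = 409600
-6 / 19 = -0.32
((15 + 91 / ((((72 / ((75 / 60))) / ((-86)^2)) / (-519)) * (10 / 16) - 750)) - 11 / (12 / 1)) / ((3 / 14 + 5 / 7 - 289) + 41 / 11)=-1031674350707 / 21010641192234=-0.05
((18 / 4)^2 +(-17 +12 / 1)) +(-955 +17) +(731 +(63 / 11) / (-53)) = -447413 / 2332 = -191.86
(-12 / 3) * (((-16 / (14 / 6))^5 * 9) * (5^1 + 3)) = 73383542784 / 16807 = 4366248.75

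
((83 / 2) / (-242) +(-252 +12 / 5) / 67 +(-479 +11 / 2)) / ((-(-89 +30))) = -77405127 / 9566260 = -8.09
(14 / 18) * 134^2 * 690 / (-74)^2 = 7227290 / 4107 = 1759.75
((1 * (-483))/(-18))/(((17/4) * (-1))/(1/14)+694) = 161/3807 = 0.04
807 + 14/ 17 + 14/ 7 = 13767/ 17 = 809.82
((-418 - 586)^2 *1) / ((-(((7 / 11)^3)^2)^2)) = -3163586018588795536 / 13841287201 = -228561547.25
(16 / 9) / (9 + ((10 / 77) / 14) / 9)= 539 / 2729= 0.20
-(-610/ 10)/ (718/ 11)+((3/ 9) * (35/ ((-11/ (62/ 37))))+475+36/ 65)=27050973673/ 56984070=474.71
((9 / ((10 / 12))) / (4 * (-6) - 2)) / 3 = -9 / 65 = -0.14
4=4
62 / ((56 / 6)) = 93 / 14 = 6.64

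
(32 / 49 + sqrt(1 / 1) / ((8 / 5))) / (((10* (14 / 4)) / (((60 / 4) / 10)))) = 1503 / 27440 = 0.05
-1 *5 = -5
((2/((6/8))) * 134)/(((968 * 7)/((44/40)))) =67/1155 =0.06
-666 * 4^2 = -10656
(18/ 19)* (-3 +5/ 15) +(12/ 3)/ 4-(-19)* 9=3220/ 19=169.47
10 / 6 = 5 / 3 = 1.67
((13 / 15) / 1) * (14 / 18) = 91 / 135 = 0.67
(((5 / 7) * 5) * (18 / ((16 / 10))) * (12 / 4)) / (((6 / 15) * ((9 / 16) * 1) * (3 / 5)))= 6250 / 7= 892.86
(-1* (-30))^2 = 900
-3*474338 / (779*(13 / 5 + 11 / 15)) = -2134521 / 3895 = -548.02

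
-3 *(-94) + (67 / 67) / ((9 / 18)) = 284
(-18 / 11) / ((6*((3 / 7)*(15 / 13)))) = -91 / 165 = -0.55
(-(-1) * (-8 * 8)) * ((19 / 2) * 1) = -608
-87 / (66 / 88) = -116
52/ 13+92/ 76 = 99/ 19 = 5.21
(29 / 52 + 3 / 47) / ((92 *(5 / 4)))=1519 / 281060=0.01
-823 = -823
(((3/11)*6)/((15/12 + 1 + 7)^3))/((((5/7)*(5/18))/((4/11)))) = 0.00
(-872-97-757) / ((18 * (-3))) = 863 / 27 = 31.96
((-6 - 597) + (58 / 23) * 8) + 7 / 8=-107079 / 184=-581.95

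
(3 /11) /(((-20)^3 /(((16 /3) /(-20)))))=1 /110000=0.00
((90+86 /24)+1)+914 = 12103 /12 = 1008.58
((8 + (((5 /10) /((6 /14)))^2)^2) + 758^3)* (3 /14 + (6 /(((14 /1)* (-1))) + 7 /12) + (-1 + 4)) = 159734623990843 /108864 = 1467286008.15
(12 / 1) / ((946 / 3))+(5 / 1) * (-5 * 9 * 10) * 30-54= -31953024 / 473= -67553.96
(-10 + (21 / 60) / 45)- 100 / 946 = -4298689 / 425700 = -10.10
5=5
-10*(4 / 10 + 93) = -934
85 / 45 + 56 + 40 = 881 / 9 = 97.89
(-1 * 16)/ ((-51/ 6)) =32/ 17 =1.88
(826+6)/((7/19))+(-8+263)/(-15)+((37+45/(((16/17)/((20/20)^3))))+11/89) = 23187779/9968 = 2326.22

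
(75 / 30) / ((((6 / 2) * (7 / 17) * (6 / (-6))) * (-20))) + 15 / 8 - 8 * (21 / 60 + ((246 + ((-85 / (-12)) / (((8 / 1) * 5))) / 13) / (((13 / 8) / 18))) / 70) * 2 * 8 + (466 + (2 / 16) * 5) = -647222783 / 141960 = -4559.19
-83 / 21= -3.95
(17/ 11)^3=4913/ 1331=3.69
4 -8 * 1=-4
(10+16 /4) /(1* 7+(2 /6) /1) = 21 /11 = 1.91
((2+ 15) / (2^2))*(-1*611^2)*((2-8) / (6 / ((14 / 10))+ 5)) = 10251969 / 10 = 1025196.90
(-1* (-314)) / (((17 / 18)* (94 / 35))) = 123.79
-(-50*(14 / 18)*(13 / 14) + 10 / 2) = 280 / 9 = 31.11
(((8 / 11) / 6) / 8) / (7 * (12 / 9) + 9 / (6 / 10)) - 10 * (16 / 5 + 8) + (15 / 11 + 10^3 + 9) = 898.36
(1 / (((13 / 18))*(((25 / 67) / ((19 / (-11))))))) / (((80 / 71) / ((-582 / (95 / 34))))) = 1184.87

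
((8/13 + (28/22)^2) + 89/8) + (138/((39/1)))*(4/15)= 2699987/188760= 14.30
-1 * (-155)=155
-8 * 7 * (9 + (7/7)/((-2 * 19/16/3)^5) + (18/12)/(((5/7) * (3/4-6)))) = -3732911672/12380495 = -301.52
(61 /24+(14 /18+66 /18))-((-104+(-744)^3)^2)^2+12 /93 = -64205148606041485330656756559853601271 /2232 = -28765747583351919951011090000000000.00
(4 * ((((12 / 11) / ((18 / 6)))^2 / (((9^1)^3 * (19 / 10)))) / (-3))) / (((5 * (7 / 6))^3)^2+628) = -40960 / 12880599894921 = -0.00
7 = 7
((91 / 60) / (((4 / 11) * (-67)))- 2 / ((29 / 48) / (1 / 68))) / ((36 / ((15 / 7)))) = -879413 / 133180992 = -0.01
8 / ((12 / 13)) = 8.67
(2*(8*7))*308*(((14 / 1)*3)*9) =13039488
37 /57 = 0.65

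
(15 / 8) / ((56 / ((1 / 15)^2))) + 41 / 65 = 55117 / 87360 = 0.63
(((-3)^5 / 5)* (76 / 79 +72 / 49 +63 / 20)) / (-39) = 35001153 / 5032300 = 6.96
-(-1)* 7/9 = 7/9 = 0.78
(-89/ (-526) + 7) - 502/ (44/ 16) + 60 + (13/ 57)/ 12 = -228270305/ 1978812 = -115.36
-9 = -9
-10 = -10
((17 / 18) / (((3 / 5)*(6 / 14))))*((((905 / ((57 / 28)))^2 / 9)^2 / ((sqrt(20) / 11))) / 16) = 8433077951347472500*sqrt(5) / 69257922561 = 272271169.30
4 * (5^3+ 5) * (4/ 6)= 346.67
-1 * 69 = -69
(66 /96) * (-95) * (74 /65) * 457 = -3533981 /104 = -33980.59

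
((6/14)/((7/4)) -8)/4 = -95/49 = -1.94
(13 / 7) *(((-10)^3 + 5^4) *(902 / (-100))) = 87945 / 14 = 6281.79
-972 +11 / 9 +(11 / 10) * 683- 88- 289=-53683 / 90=-596.48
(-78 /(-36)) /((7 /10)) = 65 /21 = 3.10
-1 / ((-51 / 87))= 29 / 17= 1.71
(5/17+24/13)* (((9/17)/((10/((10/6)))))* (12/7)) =8514/26299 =0.32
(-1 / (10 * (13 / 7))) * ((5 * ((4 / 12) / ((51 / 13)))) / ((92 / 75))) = -175 / 9384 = -0.02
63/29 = 2.17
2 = 2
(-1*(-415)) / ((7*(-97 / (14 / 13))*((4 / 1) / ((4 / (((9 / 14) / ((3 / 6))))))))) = -5810 / 11349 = -0.51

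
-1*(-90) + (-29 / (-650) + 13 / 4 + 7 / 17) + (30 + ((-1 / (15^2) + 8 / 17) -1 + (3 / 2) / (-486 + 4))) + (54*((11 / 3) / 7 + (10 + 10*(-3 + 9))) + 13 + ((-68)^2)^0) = 66193748924 / 16777215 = 3945.46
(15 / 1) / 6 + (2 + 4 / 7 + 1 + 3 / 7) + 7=27 / 2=13.50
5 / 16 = 0.31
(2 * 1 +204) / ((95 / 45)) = 1854 / 19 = 97.58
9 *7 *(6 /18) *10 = 210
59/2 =29.50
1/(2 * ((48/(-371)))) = -371/96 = -3.86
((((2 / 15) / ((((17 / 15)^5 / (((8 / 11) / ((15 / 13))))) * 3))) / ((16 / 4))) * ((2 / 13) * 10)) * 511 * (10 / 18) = 25550000 / 15618427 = 1.64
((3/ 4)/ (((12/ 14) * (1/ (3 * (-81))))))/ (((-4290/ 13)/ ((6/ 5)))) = 0.77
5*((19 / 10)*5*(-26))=-1235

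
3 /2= 1.50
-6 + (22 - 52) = -36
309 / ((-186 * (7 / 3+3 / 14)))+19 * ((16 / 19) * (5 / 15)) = 46583 / 9951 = 4.68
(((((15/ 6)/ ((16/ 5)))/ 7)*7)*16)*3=75/ 2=37.50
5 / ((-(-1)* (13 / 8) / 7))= 280 / 13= 21.54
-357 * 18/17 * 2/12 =-63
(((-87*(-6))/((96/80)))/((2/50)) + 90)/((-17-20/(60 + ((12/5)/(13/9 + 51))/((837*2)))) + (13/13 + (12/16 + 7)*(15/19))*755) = 42535243380/20781073441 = 2.05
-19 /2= -9.50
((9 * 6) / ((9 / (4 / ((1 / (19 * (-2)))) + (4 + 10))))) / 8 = -207 / 2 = -103.50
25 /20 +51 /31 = 359 /124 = 2.90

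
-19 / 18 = -1.06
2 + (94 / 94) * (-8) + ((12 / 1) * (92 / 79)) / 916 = -108270 / 18091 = -5.98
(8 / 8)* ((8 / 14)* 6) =24 / 7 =3.43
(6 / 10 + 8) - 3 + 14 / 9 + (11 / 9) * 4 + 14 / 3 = 752 / 45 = 16.71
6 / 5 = 1.20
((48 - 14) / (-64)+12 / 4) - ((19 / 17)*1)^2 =11279 / 9248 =1.22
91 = 91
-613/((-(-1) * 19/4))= -2452/19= -129.05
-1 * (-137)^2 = -18769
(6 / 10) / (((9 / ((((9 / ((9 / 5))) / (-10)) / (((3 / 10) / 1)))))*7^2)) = -1 / 441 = -0.00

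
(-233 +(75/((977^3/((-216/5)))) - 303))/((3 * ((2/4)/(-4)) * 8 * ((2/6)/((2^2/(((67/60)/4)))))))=479865709178880/62482513811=7680.00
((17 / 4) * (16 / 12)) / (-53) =-17 / 159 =-0.11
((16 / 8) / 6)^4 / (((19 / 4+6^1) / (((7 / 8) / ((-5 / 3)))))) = -7 / 11610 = -0.00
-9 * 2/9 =-2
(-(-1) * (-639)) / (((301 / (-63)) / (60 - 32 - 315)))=-1650537 / 43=-38384.58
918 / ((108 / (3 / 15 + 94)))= 8007 / 10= 800.70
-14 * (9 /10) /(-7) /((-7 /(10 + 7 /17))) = -1593 /595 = -2.68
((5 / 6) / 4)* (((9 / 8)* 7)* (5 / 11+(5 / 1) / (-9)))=-175 / 1056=-0.17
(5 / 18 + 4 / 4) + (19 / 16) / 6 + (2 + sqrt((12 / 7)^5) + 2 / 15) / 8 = 36* sqrt(21) / 343 + 2509 / 1440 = 2.22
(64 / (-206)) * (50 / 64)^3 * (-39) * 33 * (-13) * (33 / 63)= -958546875 / 738304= -1298.31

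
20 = 20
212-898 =-686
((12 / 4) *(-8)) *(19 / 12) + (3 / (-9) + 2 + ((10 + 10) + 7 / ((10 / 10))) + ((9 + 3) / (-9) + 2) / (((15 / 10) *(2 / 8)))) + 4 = -32 / 9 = -3.56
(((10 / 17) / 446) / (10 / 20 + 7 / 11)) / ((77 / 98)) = 28 / 18955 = 0.00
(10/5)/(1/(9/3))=6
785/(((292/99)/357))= 27744255/292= 95014.57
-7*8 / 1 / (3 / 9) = -168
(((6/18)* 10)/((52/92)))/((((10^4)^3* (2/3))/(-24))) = -69/325000000000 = -0.00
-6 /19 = -0.32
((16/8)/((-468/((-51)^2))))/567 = -289/14742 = -0.02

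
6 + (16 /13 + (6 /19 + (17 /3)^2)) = 88159 /2223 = 39.66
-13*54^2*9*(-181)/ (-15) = -20584044/ 5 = -4116808.80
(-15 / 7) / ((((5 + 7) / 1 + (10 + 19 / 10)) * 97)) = -150 / 162281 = -0.00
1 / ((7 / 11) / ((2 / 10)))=11 / 35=0.31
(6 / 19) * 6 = 36 / 19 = 1.89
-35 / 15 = -7 / 3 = -2.33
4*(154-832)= -2712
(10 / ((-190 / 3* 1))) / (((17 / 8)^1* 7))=-24 / 2261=-0.01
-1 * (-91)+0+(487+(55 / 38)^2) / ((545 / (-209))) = -3999563 / 41420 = -96.56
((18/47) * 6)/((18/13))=78/47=1.66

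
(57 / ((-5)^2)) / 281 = 57 / 7025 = 0.01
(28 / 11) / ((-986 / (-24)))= 336 / 5423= 0.06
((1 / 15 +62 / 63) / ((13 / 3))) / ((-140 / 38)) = -6289 / 95550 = -0.07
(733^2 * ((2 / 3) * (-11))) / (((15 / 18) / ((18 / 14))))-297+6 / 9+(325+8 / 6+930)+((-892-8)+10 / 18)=-1914878921 / 315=-6078980.70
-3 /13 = -0.23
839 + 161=1000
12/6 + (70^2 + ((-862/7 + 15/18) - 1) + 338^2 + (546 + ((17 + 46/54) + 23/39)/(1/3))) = 195944137/1638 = 119624.02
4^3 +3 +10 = 77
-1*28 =-28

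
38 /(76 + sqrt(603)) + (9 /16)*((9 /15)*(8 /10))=428471 /517300-114*sqrt(67) /5173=0.65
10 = 10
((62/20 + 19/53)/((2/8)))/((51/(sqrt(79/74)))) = 611 * sqrt(5846)/166685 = 0.28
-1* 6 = -6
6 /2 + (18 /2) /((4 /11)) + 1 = 115 /4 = 28.75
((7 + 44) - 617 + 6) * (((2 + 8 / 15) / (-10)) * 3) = 2128 / 5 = 425.60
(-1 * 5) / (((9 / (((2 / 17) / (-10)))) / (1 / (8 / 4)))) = 1 / 306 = 0.00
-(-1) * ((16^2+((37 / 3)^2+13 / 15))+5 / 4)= 73841 / 180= 410.23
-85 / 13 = -6.54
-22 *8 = -176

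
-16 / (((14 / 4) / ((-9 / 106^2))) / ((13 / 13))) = 72 / 19663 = 0.00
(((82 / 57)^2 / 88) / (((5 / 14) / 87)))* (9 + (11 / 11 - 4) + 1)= 2388701 / 59565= 40.10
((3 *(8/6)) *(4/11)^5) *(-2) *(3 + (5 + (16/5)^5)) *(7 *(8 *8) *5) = -3940041097216/100656875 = -39143.29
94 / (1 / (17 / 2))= 799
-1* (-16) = 16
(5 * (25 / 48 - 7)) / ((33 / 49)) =-76195 / 1584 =-48.10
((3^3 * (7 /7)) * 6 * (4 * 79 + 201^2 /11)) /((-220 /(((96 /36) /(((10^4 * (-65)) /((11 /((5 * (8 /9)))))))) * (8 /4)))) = 10662111 /178750000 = 0.06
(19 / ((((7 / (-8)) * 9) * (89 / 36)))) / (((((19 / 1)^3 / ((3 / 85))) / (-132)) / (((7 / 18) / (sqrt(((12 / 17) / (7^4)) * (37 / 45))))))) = 17248 * sqrt(9435) / 101045705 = 0.02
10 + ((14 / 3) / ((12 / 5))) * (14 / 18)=1865 / 162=11.51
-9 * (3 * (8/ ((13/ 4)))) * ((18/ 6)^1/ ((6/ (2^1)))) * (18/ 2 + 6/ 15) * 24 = -974592/ 65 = -14993.72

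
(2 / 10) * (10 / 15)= 2 / 15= 0.13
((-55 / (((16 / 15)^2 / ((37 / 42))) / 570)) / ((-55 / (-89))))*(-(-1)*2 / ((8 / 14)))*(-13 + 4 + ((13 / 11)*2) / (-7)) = 50608882125 / 39424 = 1283707.44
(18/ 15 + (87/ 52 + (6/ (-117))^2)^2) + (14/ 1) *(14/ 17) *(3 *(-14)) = -480.23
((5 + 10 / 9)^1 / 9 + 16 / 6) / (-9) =-271 / 729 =-0.37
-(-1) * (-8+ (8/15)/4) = -118/15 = -7.87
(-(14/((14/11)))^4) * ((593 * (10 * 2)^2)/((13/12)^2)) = -500089708800/169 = -2959110702.96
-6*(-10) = 60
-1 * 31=-31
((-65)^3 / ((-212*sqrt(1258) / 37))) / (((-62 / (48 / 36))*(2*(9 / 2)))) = -274625*sqrt(1258) / 3016548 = -3.23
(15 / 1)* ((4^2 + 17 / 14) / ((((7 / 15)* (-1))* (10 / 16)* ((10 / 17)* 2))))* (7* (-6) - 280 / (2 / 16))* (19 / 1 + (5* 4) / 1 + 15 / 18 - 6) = 58099557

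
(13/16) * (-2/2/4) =-13/64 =-0.20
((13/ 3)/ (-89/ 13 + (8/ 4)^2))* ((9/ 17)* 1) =-507/ 629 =-0.81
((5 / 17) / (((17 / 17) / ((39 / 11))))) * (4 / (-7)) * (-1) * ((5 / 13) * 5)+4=5.15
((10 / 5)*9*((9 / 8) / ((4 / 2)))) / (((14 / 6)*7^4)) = 243 / 134456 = 0.00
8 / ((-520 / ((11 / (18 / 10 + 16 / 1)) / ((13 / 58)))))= -638 / 15041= -0.04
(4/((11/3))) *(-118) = -1416/11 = -128.73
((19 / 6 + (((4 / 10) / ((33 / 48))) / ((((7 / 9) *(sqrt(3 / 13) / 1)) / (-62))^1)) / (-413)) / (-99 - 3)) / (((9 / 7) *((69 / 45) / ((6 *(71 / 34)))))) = -0.21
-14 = -14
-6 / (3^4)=-2 / 27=-0.07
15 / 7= 2.14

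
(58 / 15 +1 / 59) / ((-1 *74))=-3437 / 65490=-0.05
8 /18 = 4 /9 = 0.44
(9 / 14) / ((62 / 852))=8.83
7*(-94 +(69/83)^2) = -4499635/6889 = -653.16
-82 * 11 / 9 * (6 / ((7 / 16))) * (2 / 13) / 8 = -7216 / 273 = -26.43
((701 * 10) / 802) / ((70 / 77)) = 7711 / 802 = 9.61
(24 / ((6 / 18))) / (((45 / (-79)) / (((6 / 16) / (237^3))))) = -1 / 280845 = -0.00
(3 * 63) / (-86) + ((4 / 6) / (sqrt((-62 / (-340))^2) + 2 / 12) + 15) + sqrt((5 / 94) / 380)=sqrt(1786) / 3572 + 112609 / 7654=14.72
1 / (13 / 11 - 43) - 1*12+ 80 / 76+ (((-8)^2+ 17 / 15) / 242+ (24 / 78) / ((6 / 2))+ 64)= 734150161 / 13748020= 53.40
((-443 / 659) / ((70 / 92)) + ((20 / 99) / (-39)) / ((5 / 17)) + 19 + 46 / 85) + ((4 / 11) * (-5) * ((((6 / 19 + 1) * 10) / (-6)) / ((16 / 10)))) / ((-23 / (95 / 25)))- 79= -4232150918533 / 69640200630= -60.77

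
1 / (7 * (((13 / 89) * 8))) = 89 / 728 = 0.12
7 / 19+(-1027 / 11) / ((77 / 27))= -520922 / 16093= -32.37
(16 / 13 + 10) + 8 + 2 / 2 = 263 / 13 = 20.23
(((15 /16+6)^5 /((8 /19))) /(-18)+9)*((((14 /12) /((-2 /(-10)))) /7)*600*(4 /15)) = -281512.38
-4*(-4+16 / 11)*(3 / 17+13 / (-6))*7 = -141.85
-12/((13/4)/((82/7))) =-3936/91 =-43.25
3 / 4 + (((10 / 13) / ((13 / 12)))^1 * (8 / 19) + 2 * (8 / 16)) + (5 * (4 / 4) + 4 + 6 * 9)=835489 / 12844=65.05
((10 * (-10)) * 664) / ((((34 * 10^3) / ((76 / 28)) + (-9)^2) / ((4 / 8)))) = -630800 / 239539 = -2.63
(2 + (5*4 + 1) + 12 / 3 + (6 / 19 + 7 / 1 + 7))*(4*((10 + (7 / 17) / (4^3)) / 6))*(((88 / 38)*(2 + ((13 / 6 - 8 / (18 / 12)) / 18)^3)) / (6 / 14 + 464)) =29007550362175 / 10582316471808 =2.74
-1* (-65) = 65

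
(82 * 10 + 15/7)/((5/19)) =21869/7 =3124.14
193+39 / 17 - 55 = 2385 / 17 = 140.29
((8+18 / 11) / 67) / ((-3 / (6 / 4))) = -53 / 737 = -0.07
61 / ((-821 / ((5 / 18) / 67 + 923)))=-67901723 / 990126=-68.58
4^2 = 16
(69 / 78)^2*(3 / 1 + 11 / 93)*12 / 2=76705 / 5239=14.64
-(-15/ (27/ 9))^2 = -25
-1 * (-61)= 61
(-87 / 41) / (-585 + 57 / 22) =638 / 175111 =0.00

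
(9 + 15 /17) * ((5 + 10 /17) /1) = 15960 /289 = 55.22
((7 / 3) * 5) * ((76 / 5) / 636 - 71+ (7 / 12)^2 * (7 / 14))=-37827377 / 45792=-826.07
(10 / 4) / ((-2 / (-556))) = 695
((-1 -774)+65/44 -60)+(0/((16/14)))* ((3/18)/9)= -36675/44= -833.52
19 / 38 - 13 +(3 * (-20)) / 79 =-2095 / 158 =-13.26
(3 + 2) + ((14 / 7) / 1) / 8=21 / 4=5.25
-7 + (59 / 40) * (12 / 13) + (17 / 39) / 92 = -101069 / 17940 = -5.63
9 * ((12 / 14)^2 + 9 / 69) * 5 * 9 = 394875 / 1127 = 350.38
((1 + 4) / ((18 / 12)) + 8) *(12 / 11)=136 / 11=12.36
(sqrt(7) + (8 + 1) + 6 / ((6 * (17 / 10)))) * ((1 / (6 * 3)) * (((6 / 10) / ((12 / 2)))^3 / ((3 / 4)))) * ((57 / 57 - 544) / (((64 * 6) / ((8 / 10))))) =-29503 / 36720000 - 181 * sqrt(7) / 2160000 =-0.00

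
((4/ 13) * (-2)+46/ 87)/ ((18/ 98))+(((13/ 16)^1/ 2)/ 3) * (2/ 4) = -263219/ 651456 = -0.40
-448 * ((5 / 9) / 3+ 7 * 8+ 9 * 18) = -2639168 / 27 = -97746.96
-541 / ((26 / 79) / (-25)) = 41095.19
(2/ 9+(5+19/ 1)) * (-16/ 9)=-3488/ 81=-43.06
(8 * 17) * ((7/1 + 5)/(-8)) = -204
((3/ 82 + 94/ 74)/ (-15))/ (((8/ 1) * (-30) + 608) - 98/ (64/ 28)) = -3172/ 11837151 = -0.00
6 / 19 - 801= -15213 / 19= -800.68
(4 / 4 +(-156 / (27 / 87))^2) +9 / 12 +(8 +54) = 9098551 / 36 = 252737.53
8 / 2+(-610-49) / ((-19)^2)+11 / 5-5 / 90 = 140323 / 32490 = 4.32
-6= -6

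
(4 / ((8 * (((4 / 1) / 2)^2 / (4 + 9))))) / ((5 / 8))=13 / 5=2.60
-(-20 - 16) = 36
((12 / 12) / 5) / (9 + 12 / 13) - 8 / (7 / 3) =-15389 / 4515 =-3.41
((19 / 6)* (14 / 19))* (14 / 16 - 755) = -14077 / 8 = -1759.62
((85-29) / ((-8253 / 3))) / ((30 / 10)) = -8 / 1179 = -0.01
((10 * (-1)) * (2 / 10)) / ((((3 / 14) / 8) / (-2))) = 448 / 3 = 149.33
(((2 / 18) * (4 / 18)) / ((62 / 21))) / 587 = 7 / 491319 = 0.00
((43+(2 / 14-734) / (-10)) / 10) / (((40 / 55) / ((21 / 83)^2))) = 5645871 / 5511200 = 1.02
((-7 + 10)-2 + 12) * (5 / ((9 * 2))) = 65 / 18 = 3.61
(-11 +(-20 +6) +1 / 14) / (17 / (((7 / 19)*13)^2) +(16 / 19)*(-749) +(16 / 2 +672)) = -0.50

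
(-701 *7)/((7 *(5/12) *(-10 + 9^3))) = -8412/3595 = -2.34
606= 606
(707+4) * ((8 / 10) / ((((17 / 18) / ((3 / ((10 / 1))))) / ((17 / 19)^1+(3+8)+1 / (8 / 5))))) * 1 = 36531891 / 16150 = 2262.04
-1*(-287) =287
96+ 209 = 305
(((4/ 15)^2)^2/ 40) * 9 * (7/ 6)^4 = 4802/ 2278125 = 0.00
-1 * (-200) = 200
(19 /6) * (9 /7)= 57 /14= 4.07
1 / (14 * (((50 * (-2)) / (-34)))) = 17 / 700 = 0.02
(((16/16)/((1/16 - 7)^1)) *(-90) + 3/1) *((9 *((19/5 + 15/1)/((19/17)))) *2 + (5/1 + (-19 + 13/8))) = 130437837/28120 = 4638.61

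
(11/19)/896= 11/17024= 0.00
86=86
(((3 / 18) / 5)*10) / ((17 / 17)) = 1 / 3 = 0.33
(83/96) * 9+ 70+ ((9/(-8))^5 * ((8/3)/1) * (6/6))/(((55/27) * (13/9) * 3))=226198957/2928640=77.24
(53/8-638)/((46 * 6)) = -5051/2208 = -2.29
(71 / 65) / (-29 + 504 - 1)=71 / 30810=0.00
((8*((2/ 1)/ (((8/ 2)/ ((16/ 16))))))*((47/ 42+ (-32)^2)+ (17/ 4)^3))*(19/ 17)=28137727/ 5712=4926.07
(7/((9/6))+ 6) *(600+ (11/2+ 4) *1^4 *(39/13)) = 6704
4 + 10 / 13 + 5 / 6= 437 / 78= 5.60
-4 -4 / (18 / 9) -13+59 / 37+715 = 25811 / 37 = 697.59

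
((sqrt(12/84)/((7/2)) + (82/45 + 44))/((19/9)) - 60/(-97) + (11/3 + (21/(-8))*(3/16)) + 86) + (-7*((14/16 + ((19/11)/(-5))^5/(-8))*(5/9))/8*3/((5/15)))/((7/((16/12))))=18*sqrt(7)/931 + 7890722080555219/71236078320000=110.82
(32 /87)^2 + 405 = 3066469 /7569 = 405.14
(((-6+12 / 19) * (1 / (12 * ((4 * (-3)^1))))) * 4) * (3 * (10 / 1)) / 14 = 85 / 266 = 0.32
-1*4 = -4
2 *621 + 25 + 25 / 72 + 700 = 141649 / 72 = 1967.35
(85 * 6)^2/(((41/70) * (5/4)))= 355258.54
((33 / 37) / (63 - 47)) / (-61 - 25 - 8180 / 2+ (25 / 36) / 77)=-22869 / 1713225356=-0.00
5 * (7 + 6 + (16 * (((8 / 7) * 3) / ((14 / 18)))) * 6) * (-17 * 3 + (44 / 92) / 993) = -124474000970 / 1119111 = -111225.79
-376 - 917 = -1293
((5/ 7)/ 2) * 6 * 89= 190.71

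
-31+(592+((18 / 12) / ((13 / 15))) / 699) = 561.00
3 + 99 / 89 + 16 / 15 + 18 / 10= 9317 / 1335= 6.98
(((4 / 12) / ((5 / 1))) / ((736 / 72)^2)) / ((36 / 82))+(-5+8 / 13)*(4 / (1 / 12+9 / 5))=-1157694513 / 124336160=-9.31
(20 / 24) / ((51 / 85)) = 25 / 18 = 1.39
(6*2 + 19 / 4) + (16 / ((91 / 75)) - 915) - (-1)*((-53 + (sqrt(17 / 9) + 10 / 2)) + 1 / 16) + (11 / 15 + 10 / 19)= -386635261 / 414960 + sqrt(17) / 3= -930.37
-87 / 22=-3.95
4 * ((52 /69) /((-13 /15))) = -80 /23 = -3.48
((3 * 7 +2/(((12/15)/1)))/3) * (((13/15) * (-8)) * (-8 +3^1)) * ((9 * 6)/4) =3666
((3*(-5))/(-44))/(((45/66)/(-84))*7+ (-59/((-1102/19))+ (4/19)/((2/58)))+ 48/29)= 16530/422857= 0.04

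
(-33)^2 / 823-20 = -15371 / 823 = -18.68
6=6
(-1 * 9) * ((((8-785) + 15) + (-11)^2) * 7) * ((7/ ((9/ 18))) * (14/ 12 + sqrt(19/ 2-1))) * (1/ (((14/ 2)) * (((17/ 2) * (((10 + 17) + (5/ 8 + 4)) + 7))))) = 502544/ 1751 + 215376 * sqrt(34)/ 1751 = 1004.22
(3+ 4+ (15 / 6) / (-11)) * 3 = 447 / 22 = 20.32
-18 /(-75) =6 /25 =0.24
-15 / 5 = -3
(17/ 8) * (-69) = -1173/ 8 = -146.62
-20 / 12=-5 / 3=-1.67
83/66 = 1.26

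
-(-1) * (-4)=-4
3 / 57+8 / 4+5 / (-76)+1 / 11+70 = 60257 / 836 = 72.08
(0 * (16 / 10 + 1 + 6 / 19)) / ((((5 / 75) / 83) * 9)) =0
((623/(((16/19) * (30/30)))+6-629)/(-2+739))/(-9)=-623/35376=-0.02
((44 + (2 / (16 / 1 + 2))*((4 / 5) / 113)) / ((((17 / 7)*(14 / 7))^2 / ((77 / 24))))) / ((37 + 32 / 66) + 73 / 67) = 347190382 / 2238147495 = 0.16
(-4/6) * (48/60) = -8/15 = -0.53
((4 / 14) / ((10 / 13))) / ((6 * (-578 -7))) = -1 / 9450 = -0.00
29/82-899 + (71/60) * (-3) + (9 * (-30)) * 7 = -2289601/820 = -2792.20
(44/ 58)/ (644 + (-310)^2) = 11/ 1402788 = 0.00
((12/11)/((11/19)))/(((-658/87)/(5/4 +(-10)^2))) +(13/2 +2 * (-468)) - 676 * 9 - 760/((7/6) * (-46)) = -6431739877/915607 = -7024.56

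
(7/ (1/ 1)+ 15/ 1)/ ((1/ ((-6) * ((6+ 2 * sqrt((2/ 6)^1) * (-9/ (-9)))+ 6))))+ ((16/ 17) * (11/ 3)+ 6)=-80302/ 51-88 * sqrt(3)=-1726.97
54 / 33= 18 / 11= 1.64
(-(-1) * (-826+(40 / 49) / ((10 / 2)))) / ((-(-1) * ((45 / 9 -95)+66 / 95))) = 1922135 / 207858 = 9.25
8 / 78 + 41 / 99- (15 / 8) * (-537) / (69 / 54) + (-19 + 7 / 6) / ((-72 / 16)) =281494427 / 355212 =792.47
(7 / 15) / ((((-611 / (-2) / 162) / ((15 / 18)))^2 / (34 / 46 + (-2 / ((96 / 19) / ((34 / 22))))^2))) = 6746255775 / 66492949952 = 0.10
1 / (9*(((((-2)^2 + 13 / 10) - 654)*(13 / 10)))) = -100 / 758979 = -0.00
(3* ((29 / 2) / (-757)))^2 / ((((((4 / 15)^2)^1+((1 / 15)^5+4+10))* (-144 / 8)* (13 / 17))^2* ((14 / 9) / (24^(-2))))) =15572700087890625 / 158517024845684334854076416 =0.00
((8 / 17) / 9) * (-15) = -40 / 51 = -0.78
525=525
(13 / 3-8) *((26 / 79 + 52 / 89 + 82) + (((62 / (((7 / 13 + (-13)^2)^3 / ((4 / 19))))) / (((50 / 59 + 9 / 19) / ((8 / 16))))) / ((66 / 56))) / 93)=-57193513582862655655 / 188126817415944588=-304.02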